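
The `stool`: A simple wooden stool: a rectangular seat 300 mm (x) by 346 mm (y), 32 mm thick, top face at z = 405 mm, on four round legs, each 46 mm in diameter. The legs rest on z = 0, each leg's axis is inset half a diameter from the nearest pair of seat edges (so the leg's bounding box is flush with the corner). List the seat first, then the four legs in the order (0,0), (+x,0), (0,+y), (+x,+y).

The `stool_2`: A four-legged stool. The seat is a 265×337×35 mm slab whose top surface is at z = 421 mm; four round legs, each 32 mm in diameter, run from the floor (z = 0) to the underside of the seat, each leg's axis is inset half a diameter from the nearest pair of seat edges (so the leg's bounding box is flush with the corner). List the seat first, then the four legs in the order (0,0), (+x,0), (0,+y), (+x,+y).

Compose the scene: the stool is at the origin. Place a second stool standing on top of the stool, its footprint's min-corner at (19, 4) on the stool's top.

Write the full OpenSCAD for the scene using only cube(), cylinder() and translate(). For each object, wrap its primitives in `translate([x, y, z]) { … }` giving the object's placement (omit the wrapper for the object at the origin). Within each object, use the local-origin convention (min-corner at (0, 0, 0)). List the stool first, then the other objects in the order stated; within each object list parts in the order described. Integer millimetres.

translate([0, 0, 373]) cube([300, 346, 32]);
translate([23, 23, 0]) cylinder(h = 373, r = 23);
translate([277, 23, 0]) cylinder(h = 373, r = 23);
translate([23, 323, 0]) cylinder(h = 373, r = 23);
translate([277, 323, 0]) cylinder(h = 373, r = 23);
translate([19, 4, 405]) {
  translate([0, 0, 386]) cube([265, 337, 35]);
  translate([16, 16, 0]) cylinder(h = 386, r = 16);
  translate([249, 16, 0]) cylinder(h = 386, r = 16);
  translate([16, 321, 0]) cylinder(h = 386, r = 16);
  translate([249, 321, 0]) cylinder(h = 386, r = 16);
}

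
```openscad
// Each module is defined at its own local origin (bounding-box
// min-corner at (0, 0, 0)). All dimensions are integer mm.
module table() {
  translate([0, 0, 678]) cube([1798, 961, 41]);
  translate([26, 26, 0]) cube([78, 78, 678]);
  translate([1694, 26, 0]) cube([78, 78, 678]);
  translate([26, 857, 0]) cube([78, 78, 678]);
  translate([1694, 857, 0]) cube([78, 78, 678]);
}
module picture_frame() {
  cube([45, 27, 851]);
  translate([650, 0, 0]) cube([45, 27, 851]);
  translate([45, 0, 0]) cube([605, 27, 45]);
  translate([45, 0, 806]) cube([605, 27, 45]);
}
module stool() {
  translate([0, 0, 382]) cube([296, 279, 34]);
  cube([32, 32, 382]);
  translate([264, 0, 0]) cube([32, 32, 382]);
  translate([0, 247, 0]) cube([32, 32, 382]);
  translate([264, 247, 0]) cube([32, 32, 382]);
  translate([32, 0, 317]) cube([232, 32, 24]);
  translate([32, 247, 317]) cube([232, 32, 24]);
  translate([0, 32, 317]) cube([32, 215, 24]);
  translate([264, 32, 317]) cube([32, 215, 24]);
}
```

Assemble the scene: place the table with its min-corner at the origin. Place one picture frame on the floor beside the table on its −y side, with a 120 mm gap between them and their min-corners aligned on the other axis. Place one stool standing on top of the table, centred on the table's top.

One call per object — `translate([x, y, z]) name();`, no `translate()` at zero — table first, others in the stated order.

table();
translate([0, -147, 0]) picture_frame();
translate([751, 341, 719]) stool();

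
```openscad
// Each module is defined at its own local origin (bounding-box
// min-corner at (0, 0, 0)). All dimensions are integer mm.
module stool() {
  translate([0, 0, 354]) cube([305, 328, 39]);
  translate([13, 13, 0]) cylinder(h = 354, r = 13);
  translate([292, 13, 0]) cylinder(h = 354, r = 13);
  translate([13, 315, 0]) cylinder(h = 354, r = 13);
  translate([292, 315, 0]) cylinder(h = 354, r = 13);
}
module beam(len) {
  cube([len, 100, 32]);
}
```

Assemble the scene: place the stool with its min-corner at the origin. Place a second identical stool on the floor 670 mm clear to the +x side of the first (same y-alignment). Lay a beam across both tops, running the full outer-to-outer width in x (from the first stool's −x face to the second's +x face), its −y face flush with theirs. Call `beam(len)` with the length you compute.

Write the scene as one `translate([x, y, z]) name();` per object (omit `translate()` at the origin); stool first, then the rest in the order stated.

stool();
translate([975, 0, 0]) stool();
translate([0, 0, 393]) beam(1280);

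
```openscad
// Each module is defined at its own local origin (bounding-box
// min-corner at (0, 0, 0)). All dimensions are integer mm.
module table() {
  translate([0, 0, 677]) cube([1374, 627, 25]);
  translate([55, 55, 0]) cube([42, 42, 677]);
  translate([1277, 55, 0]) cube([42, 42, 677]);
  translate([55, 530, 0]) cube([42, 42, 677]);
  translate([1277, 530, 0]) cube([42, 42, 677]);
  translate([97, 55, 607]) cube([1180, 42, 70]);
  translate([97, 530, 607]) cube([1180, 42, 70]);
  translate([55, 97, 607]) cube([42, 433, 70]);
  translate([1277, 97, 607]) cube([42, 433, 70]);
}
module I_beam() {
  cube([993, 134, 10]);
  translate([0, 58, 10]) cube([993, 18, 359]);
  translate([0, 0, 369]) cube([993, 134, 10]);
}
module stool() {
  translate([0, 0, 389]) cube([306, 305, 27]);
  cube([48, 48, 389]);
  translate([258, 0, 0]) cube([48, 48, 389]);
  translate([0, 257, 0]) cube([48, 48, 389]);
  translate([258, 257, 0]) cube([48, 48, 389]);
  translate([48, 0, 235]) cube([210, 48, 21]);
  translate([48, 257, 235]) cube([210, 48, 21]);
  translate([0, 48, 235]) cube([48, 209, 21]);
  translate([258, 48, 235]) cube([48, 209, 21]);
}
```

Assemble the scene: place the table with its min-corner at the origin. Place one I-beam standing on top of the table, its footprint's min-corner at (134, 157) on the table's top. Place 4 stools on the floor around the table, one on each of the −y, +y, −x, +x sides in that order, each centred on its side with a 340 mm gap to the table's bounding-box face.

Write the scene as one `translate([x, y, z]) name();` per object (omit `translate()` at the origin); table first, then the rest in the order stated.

table();
translate([134, 157, 702]) I_beam();
translate([534, -645, 0]) stool();
translate([534, 967, 0]) stool();
translate([-646, 161, 0]) stool();
translate([1714, 161, 0]) stool();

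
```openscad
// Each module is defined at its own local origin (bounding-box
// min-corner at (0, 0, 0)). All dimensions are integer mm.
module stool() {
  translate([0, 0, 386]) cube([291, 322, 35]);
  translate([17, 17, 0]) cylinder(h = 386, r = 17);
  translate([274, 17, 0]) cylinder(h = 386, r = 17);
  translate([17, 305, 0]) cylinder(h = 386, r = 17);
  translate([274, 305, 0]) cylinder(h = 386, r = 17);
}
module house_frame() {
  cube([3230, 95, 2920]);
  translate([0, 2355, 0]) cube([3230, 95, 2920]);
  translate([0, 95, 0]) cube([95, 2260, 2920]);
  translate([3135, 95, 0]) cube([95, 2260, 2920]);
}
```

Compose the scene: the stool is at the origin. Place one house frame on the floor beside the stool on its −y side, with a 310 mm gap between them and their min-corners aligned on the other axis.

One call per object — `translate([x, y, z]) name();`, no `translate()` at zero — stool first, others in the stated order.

stool();
translate([0, -2760, 0]) house_frame();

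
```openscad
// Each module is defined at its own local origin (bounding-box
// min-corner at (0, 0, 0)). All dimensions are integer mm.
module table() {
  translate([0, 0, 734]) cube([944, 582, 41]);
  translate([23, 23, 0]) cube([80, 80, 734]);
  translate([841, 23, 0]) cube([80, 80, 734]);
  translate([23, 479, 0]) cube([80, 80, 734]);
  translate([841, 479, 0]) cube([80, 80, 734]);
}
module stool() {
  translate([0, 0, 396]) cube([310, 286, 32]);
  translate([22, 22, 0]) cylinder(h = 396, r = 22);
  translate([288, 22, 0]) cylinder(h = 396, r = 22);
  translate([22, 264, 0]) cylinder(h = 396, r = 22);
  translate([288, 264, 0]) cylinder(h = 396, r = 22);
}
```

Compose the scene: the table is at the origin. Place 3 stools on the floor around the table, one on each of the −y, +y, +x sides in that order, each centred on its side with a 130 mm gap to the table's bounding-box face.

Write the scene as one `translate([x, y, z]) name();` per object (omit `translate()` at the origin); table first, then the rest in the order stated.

table();
translate([317, -416, 0]) stool();
translate([317, 712, 0]) stool();
translate([1074, 148, 0]) stool();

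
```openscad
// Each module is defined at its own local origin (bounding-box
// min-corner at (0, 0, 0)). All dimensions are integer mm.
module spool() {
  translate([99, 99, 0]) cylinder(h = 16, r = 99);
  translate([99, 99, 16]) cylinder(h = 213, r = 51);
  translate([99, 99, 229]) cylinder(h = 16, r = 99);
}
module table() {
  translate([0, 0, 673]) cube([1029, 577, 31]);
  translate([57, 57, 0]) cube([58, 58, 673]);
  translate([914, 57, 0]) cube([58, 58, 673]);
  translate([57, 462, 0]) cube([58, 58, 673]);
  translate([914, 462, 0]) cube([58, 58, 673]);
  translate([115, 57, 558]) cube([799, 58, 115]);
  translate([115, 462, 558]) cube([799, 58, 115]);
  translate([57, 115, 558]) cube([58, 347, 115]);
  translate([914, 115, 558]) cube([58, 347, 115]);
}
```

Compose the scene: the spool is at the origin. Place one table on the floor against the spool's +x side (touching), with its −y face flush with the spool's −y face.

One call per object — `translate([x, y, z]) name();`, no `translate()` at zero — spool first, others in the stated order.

spool();
translate([198, 0, 0]) table();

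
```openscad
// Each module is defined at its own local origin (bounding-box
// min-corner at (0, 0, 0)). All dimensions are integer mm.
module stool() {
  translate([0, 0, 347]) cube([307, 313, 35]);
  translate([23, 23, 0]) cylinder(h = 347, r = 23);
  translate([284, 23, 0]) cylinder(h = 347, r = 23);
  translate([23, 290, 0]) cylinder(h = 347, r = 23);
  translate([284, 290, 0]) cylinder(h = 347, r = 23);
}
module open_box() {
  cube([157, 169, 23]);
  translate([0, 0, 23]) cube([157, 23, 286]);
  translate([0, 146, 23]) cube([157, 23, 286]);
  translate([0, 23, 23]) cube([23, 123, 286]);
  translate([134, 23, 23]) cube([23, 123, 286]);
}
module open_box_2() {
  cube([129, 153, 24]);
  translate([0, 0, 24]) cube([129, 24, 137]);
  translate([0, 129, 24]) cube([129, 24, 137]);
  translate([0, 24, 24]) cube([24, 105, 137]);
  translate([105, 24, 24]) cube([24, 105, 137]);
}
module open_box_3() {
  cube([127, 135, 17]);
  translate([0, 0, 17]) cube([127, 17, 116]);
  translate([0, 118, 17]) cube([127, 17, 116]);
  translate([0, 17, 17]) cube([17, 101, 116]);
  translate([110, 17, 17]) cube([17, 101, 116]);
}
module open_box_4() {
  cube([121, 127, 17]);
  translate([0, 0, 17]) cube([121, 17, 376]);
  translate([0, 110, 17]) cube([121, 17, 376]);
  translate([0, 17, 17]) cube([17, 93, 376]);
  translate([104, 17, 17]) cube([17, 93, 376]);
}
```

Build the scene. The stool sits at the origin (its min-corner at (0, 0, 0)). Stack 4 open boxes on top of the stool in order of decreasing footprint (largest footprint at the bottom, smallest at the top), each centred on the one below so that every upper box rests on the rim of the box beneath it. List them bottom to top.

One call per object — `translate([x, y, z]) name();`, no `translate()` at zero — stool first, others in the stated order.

stool();
translate([75, 72, 382]) open_box();
translate([89, 80, 691]) open_box_2();
translate([90, 89, 852]) open_box_3();
translate([93, 93, 985]) open_box_4();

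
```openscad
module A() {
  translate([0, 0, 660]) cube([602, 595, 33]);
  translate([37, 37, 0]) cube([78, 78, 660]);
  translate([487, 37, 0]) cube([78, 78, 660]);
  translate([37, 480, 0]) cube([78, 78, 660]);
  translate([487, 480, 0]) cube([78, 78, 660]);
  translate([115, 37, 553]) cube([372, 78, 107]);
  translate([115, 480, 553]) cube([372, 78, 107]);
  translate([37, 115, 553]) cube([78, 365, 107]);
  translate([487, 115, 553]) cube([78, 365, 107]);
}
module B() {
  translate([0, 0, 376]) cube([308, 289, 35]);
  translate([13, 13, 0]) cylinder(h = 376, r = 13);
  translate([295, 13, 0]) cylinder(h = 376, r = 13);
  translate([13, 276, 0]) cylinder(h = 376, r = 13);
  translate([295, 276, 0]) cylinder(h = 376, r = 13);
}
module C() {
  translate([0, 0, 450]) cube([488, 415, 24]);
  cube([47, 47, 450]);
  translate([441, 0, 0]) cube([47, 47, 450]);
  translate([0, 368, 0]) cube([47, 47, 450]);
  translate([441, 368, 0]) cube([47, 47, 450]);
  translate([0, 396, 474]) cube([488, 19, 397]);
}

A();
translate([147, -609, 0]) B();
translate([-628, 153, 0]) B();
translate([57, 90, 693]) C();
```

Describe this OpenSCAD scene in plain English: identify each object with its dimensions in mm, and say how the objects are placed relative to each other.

A is a table: top 602 mm (x) × 595 mm (y), 33 mm thick, upper face at z = 693 mm, on four 78×78 mm square legs, each inset 37 mm from the nearest pair of top edges, running from z = 0 to the bottom of the top. Four apron rails, 78 mm thick and 107 mm tall, run between adjacent legs with their top edges flush with the underside of the top and their outer faces flush with the legs' outer faces.

B is a simple wooden stool: a rectangular seat 308 mm (x) by 289 mm (y), 35 mm thick, top face at z = 411 mm, on four round legs, each 26 mm in diameter. The legs rest on z = 0, each leg's axis is inset half a diameter from the nearest pair of seat edges (so the leg's bounding box is flush with the corner).

C is a chair. The seat is a 488×415×24 mm slab with its top at z = 474 mm, on four 47×47 mm corner legs (flush with the seat edges, standing on z = 0). A flat backrest 19 mm thick, 397 mm tall, spans the full seat width and rises from the seat top along its +y edge, rear face flush with the rear of the seat.

Two stools sit around the table at the −y, −x sides. The chair is on top of the table, centred.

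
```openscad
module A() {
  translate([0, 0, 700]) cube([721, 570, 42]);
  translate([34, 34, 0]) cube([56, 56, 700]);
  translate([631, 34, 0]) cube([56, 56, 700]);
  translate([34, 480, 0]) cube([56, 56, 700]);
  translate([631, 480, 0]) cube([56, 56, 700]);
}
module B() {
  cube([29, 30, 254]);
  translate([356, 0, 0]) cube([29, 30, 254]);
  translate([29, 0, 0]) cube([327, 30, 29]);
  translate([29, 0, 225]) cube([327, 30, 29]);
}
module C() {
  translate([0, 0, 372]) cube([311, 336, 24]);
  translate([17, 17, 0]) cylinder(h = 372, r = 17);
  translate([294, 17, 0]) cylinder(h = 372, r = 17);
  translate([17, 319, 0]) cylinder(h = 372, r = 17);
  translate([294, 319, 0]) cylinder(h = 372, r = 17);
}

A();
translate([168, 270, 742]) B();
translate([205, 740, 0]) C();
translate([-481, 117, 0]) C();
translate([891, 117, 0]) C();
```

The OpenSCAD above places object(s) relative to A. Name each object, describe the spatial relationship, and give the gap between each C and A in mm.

Each stool's nearest face is 170 mm from the table's bounding box.

A is a table. B is a picture frame. C is a stool. The picture frame is on top of the table, centred. Three stools sit around the table at the +y, −x, +x sides. The gap between each stool and the table is 170 mm.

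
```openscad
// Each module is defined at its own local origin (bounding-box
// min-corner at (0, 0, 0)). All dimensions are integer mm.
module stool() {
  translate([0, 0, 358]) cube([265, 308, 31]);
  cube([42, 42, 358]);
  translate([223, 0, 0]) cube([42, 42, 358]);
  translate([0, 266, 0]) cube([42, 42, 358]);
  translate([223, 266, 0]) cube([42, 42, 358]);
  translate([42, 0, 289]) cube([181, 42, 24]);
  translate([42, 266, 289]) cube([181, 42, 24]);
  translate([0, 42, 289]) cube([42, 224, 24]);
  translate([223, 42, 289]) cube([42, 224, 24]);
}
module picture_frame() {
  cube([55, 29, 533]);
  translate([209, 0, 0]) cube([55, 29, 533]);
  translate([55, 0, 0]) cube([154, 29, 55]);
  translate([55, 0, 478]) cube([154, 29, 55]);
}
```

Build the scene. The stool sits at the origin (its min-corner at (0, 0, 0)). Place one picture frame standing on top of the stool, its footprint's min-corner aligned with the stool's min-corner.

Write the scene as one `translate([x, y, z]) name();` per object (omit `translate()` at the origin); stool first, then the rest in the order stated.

stool();
translate([0, 0, 389]) picture_frame();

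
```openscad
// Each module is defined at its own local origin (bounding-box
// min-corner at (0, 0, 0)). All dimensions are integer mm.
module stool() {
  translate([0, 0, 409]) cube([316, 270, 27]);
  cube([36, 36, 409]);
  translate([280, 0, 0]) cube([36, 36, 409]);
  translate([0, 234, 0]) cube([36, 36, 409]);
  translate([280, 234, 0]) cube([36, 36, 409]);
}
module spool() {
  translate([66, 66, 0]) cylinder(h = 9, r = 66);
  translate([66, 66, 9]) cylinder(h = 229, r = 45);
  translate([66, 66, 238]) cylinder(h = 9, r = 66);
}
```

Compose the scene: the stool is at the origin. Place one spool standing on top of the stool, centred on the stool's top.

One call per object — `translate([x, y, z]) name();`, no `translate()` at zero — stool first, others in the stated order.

stool();
translate([92, 69, 436]) spool();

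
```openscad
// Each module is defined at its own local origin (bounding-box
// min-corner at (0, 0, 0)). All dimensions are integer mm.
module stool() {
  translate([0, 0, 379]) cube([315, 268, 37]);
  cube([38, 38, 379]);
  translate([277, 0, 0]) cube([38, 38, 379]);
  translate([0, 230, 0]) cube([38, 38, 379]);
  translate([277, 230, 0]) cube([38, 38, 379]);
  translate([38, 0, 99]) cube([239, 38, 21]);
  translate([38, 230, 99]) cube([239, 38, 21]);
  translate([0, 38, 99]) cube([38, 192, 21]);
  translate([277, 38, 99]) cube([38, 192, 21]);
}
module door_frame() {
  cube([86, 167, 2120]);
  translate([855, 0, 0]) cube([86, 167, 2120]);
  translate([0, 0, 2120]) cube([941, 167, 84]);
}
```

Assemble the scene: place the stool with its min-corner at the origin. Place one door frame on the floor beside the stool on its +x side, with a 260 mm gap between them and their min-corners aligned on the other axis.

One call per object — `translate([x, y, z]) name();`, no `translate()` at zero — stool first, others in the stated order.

stool();
translate([575, 0, 0]) door_frame();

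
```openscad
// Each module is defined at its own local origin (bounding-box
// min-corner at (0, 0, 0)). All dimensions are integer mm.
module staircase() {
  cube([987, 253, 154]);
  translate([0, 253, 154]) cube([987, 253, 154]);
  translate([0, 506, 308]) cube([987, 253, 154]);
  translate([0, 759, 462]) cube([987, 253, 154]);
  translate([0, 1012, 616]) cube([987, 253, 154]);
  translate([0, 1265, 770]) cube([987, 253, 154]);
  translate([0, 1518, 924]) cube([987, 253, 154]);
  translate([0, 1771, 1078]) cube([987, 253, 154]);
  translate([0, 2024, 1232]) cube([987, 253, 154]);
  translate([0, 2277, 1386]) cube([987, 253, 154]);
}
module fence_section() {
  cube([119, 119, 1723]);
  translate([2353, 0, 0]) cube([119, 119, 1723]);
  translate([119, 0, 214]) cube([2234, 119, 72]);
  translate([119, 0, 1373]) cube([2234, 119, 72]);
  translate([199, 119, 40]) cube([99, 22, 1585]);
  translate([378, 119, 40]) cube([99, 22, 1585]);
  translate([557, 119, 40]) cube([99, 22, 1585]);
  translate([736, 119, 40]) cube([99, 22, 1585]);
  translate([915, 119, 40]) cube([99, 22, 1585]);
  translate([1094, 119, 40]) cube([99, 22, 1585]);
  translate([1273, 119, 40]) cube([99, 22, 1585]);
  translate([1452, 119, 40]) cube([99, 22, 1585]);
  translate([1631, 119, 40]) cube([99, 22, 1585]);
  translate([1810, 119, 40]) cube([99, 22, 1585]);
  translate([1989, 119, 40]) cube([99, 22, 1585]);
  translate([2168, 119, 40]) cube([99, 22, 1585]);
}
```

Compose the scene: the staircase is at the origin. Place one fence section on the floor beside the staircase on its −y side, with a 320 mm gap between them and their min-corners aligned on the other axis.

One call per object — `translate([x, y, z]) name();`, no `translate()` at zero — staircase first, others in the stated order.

staircase();
translate([0, -461, 0]) fence_section();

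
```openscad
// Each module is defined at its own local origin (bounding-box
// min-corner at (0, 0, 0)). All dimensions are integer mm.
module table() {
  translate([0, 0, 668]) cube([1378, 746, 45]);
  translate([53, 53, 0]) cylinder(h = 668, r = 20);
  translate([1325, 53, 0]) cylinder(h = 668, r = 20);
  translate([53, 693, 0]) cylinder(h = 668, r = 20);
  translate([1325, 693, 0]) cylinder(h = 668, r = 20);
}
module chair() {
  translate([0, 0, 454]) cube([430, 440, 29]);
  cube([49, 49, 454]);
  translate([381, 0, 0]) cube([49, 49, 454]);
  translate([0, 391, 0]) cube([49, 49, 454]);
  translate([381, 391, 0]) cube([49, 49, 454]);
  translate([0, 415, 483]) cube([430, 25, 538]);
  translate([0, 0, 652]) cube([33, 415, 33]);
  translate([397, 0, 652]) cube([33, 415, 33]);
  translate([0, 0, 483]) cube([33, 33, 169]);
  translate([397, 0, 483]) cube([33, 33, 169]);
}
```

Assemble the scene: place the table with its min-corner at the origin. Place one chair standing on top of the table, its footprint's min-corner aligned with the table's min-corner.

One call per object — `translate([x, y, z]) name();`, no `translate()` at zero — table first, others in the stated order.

table();
translate([0, 0, 713]) chair();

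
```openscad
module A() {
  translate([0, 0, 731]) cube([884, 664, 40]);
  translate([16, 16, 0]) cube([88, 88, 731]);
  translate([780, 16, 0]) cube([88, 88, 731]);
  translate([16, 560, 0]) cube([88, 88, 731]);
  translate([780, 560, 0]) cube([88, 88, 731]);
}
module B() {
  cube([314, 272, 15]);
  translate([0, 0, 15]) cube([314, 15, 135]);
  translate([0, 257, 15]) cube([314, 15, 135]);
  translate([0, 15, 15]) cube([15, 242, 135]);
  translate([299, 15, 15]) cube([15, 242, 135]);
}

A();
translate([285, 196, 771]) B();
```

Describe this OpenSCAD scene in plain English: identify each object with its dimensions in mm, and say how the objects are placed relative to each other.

A is a table: top 884 mm (x) × 664 mm (y), 40 mm thick, upper face at z = 771 mm, on four 88×88 mm square legs, each inset 16 mm from the nearest pair of top edges, running from z = 0 to the bottom of the top.

B is an open-topped rectangular box: outside dimensions 314×272×150 mm, with a uniform wall and base thickness of 15 mm. The base is a full 314×272 slab on the floor; four walls sit on top of the base. The front and back walls (the −y and +y sides) span the full width; the two side walls fit between them.

The open box is on top of the table, centred.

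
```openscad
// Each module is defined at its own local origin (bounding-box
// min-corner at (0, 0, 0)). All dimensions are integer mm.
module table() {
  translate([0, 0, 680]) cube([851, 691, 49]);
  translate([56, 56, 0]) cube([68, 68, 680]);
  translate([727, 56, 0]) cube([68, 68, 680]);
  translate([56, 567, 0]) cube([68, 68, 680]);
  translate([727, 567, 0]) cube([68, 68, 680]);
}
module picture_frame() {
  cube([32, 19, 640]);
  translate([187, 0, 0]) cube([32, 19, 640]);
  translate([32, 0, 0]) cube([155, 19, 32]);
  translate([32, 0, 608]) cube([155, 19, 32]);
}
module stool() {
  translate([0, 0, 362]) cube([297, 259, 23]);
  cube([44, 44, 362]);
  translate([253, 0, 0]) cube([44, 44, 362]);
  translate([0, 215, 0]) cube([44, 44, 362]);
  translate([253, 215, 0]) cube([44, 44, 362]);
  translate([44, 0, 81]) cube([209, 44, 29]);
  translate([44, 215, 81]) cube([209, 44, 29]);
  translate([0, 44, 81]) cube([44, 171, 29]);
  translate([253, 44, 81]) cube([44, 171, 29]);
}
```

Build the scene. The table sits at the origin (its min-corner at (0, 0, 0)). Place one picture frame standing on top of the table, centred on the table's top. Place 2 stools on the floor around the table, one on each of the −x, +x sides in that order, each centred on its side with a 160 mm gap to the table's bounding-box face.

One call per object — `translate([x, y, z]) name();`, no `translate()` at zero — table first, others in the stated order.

table();
translate([316, 336, 729]) picture_frame();
translate([-457, 216, 0]) stool();
translate([1011, 216, 0]) stool();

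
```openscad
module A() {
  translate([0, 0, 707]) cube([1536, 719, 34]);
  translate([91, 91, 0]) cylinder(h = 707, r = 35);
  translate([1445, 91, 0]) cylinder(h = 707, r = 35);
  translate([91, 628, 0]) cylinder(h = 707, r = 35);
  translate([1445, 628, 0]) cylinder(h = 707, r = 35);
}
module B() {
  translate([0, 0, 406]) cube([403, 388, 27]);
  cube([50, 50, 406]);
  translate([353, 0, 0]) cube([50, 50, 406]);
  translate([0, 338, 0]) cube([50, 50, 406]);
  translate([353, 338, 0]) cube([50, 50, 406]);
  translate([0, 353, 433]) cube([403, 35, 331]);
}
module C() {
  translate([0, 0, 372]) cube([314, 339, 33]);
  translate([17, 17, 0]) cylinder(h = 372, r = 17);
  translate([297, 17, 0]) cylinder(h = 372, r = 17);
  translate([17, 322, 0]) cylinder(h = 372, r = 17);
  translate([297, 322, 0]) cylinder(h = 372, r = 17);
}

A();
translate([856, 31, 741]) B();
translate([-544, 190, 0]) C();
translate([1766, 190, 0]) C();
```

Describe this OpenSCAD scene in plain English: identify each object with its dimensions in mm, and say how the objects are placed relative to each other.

A is a table with a 1536×719 mm rectangular top, 34 mm thick, top surface at z = 741 mm, supported by four round legs of 70 mm diameter, each leg's bounding box inset 56 mm from the nearest pair of top edges, running from the floor.

B is a chair. The seat is a 403×388×27 mm slab with its top at z = 433 mm, on four 50×50 mm corner legs (flush with the seat edges, standing on z = 0). A flat backrest 35 mm thick, 331 mm tall, spans the full seat width and rises from the seat top along its +y edge, rear face flush with the rear of the seat.

C is a four-legged stool. The seat is a 314×339×33 mm slab whose top surface is at z = 405 mm; four round legs, each 34 mm in diameter, run from the floor (z = 0) to the underside of the seat, each leg's axis is inset half a diameter from the nearest pair of seat edges (so the leg's bounding box is flush with the corner).

The chair is on top of the table. Two stools sit around the table at the −x, +x sides.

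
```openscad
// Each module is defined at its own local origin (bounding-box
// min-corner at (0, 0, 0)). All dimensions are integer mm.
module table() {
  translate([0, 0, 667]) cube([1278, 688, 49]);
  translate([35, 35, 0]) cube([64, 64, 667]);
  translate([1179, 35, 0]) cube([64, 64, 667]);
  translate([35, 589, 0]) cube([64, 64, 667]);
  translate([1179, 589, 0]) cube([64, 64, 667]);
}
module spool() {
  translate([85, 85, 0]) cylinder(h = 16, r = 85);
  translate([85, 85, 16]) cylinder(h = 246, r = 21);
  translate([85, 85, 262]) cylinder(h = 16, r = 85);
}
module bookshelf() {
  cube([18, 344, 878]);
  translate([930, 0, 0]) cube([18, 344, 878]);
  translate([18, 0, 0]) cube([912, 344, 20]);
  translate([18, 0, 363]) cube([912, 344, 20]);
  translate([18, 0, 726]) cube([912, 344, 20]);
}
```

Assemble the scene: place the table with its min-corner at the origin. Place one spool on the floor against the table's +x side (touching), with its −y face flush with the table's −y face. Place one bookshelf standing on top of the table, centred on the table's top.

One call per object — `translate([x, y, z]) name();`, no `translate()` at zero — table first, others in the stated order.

table();
translate([1278, 0, 0]) spool();
translate([165, 172, 716]) bookshelf();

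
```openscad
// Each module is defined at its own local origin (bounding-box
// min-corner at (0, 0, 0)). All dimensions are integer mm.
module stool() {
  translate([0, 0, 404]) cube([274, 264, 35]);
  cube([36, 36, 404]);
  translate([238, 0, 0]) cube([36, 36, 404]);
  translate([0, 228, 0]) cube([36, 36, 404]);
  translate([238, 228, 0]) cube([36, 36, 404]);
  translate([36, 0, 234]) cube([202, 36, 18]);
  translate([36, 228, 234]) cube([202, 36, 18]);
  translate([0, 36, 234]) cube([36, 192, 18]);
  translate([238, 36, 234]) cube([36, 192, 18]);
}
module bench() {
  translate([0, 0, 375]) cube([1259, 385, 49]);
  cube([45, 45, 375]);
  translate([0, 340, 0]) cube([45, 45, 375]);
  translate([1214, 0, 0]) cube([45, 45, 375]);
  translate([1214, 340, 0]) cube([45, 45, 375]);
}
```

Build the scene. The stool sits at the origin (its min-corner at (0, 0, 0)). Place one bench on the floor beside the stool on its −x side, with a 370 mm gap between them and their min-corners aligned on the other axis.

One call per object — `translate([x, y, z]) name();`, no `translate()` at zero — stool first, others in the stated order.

stool();
translate([-1629, 0, 0]) bench();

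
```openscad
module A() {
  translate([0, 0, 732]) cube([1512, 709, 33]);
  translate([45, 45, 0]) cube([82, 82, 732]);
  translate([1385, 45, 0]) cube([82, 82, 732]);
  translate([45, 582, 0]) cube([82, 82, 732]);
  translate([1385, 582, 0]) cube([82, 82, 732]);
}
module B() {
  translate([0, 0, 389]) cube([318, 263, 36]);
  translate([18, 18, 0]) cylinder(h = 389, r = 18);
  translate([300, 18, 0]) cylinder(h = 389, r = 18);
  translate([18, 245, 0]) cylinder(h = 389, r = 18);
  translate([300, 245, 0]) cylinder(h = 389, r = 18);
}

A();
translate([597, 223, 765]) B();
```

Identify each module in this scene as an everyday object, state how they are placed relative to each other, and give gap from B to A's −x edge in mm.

The stool's min-x is at 597; the table's min-x is 0; gap = 597 mm.

A is a table. B is a stool. The stool is on top of the table, centred. The gap from the stool to the table's −x edge is 597 mm.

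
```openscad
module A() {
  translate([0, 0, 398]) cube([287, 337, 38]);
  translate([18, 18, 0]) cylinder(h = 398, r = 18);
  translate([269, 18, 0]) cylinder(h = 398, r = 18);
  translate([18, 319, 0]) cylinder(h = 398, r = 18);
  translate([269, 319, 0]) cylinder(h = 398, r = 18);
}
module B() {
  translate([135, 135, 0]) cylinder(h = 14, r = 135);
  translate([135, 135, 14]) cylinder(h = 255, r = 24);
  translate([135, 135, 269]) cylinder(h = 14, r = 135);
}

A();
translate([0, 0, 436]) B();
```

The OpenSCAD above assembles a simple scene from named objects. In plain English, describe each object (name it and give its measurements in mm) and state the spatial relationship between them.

A is a simple wooden stool: a rectangular seat 287 mm (x) by 337 mm (y), 38 mm thick, top face at z = 436 mm, on four round legs, each 36 mm in diameter. The legs rest on z = 0, each leg's axis is inset half a diameter from the nearest pair of seat edges (so the leg's bounding box is flush with the corner).

B is a spool: two coaxial disc flanges of radius 135 mm and thickness 14 mm, joined by a core cylinder of radius 24 mm and height 255 mm. The lower flange rests on z = 0 and the three cylinders share a vertical axis.

The spool is on top of the stool.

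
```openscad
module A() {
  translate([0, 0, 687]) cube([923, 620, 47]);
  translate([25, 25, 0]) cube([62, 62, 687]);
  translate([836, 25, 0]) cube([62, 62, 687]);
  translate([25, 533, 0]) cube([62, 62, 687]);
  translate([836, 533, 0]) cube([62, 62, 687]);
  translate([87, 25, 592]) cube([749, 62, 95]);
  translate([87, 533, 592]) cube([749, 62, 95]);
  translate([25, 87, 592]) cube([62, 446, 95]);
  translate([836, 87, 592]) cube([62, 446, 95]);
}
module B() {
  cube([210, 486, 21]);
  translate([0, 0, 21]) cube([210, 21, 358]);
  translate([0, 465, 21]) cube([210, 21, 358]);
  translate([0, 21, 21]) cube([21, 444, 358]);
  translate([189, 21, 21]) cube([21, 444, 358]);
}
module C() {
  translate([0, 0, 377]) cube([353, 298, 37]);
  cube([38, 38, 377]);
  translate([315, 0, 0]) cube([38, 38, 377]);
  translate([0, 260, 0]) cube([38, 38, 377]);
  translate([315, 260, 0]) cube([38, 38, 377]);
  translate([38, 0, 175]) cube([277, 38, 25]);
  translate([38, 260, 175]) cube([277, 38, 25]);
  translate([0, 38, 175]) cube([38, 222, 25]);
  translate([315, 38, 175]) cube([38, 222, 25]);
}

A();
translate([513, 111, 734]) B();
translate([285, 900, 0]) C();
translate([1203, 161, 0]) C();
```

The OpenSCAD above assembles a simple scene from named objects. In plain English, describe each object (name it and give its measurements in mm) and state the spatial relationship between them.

A is a table: top 923 mm (x) × 620 mm (y), 47 mm thick, upper face at z = 734 mm, on four 62×62 mm square legs, each inset 25 mm from the nearest pair of top edges, running from z = 0 to the bottom of the top. Four apron rails, 62 mm thick and 95 mm tall, run between adjacent legs with their top edges flush with the underside of the top and their outer faces flush with the legs' outer faces.

B is an open storage box with external size 210×486×379 mm and wall thickness 21 mm (the base is also 21 mm thick). The base covers the whole footprint; the four walls stand on the base, with the y-facing walls full-width and the x-facing walls fitting between their inner faces.

C is a four-legged stool. The seat is 353×298 mm, 37 mm thick, top at z = 414 mm. It stands on four square legs, each 38×38 mm in cross-section, from z = 0 to the seat underside, each flush with a corner of the seat. Four stretchers, 38 mm wide and 25 mm tall, connect adjacent legs with their undersides at z = 175 mm, each running between the inner faces of the legs it joins and aligned with the legs' outer faces on the other axis.

The open box is on top of the table. Two stools sit around the table at the +y, +x sides.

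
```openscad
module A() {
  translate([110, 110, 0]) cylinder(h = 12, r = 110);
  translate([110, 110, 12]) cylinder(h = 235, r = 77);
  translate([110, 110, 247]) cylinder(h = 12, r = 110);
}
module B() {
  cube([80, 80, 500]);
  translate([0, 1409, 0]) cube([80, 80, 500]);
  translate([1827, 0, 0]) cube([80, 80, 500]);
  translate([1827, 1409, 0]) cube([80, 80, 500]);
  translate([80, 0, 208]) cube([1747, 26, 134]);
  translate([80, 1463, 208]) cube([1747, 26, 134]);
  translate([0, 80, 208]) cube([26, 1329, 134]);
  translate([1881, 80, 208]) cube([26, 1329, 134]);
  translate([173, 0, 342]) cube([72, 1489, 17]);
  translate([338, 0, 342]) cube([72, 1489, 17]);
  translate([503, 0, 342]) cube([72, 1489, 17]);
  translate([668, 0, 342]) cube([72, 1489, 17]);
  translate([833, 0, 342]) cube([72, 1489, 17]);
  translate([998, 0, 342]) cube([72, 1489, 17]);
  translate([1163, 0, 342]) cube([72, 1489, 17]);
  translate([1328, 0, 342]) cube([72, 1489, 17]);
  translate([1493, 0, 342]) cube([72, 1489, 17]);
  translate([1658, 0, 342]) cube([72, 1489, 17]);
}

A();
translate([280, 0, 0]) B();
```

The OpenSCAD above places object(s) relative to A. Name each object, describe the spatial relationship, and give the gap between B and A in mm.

The bed frame's nearest face is 60 mm from the spool's +x face.

A is a spool. B is a bed frame. The bed frame is on the floor beside the spool on its +x side. The gap between the bed frame and the spool is 60 mm.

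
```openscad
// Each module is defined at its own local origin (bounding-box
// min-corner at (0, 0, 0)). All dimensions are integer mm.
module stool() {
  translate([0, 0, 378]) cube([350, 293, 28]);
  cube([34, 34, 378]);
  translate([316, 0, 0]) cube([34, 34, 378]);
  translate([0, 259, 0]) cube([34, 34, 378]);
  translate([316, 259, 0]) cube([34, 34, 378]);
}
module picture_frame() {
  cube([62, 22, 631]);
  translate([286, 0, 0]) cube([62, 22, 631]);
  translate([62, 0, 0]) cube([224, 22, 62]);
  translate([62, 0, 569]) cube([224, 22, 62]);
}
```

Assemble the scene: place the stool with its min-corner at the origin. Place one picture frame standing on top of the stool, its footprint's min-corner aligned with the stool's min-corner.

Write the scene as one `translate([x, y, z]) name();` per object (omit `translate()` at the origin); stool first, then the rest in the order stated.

stool();
translate([0, 0, 406]) picture_frame();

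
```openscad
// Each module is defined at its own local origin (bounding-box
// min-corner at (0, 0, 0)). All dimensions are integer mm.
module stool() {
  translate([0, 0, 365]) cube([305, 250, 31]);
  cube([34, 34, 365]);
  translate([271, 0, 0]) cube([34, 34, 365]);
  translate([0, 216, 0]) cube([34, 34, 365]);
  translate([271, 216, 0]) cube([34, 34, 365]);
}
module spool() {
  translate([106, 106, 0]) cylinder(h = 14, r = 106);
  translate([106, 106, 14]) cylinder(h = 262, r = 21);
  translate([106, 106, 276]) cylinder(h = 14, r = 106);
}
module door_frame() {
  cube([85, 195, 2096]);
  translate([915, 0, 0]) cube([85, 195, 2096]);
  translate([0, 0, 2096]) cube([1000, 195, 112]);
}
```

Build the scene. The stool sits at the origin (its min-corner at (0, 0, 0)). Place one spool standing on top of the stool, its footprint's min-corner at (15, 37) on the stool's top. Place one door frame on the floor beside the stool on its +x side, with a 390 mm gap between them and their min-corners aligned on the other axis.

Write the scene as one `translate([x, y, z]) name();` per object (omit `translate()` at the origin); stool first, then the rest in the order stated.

stool();
translate([15, 37, 396]) spool();
translate([695, 0, 0]) door_frame();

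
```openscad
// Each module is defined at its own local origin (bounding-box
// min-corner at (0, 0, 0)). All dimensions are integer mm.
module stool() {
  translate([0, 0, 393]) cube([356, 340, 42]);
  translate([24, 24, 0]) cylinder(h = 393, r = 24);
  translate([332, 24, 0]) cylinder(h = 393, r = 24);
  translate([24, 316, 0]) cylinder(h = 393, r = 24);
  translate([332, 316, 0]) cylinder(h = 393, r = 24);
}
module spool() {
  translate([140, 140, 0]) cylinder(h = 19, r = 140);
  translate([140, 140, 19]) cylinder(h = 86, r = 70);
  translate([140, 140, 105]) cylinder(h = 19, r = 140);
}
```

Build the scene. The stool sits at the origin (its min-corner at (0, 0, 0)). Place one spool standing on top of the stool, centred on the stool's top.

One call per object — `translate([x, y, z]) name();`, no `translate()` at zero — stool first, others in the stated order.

stool();
translate([38, 30, 435]) spool();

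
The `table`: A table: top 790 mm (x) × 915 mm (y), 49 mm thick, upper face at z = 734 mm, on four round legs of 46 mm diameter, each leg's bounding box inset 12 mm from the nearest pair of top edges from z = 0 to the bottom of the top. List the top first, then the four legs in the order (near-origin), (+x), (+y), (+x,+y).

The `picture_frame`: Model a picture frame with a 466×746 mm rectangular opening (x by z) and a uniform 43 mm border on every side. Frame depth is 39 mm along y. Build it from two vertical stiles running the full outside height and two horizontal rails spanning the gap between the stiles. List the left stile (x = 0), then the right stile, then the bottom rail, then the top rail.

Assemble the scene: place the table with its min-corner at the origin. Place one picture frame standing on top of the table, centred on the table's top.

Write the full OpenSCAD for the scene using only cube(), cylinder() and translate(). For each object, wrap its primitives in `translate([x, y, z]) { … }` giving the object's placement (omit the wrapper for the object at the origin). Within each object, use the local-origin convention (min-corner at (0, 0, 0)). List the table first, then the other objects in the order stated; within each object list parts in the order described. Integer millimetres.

translate([0, 0, 685]) cube([790, 915, 49]);
translate([35, 35, 0]) cylinder(h = 685, r = 23);
translate([755, 35, 0]) cylinder(h = 685, r = 23);
translate([35, 880, 0]) cylinder(h = 685, r = 23);
translate([755, 880, 0]) cylinder(h = 685, r = 23);
translate([119, 438, 734]) {
  cube([43, 39, 832]);
  translate([509, 0, 0]) cube([43, 39, 832]);
  translate([43, 0, 0]) cube([466, 39, 43]);
  translate([43, 0, 789]) cube([466, 39, 43]);
}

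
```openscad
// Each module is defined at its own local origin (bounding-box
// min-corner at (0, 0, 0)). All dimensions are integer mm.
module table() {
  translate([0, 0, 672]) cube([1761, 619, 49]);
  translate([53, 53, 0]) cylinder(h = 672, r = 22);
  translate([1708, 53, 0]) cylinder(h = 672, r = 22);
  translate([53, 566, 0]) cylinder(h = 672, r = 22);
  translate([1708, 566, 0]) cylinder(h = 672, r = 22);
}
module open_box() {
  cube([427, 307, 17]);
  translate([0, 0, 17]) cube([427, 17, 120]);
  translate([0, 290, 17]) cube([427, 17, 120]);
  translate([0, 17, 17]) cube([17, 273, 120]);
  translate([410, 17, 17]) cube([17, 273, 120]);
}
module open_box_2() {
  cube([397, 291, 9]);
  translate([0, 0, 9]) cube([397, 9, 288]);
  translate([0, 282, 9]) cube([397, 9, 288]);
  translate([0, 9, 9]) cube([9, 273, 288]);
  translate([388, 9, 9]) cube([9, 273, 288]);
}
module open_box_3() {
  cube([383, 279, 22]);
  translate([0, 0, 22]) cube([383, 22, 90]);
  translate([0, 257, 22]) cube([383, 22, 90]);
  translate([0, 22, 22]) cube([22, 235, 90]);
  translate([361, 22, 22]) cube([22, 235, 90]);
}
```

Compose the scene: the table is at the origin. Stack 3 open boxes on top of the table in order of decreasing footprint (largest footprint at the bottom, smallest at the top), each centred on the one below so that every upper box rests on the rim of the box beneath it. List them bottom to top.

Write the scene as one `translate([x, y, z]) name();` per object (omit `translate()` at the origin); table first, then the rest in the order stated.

table();
translate([667, 156, 721]) open_box();
translate([682, 164, 858]) open_box_2();
translate([689, 170, 1155]) open_box_3();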